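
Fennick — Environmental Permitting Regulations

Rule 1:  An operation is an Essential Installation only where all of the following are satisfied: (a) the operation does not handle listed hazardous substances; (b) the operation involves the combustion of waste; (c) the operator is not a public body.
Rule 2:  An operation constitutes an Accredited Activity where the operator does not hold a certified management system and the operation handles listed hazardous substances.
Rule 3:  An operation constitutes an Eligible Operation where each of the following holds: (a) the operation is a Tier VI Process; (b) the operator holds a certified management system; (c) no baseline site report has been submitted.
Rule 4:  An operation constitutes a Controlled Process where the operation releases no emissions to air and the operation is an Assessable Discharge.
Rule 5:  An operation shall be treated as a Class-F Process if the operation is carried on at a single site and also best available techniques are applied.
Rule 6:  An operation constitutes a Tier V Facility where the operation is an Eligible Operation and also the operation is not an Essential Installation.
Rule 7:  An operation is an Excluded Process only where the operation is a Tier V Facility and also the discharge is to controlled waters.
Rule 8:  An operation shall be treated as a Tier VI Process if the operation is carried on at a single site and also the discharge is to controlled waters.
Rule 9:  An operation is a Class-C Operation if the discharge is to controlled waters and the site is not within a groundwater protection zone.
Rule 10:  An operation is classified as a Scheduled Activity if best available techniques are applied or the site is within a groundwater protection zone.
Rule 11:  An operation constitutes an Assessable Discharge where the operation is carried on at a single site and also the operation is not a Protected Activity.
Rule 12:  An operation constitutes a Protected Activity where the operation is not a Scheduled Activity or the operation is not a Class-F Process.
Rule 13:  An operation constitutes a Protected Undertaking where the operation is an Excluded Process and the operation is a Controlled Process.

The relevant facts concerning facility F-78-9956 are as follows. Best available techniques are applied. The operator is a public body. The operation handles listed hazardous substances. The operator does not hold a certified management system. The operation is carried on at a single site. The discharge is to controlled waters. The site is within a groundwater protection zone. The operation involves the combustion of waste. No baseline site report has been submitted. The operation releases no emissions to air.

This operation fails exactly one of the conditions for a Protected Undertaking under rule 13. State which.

rule 8 — Tier VI Process: [the operation is carried on at a single site? yes] AND [the discharge is to controlled waters? yes] → satisfied.
rule 3 — Eligible Operation: [Tier VI Process (rule 8)? yes] AND [the operator holds a certified management system? no] AND [no baseline site report has been submitted? yes] → not satisfied.
rule 1 — Essential Installation: [the operation does not handle listed hazardous substances? no] AND [the operation involves the combustion of waste? yes] AND [the operator is not a public body? no] → not satisfied.
rule 6 — Tier V Facility: [Eligible Operation (rule 3)? no] AND [not an Essential Installation (rule 1)? yes] → not satisfied.
rule 7 — Excluded Process: [Tier V Facility (rule 6)? no] AND [the discharge is to controlled waters? yes] → not satisfied.
rule 10 — Scheduled Activity: [best available techniques are applied? yes] OR [the site is within a groundwater protection zone? yes] → satisfied.
rule 5 — Class-F Process: [the operation is carried on at a single site? yes] AND [best available techniques are applied? yes] → satisfied.
rule 12 — Protected Activity: [not a Scheduled Activity (rule 10)? no] OR [not a Class-F Process (rule 5)? no] → not satisfied.
rule 11 — Assessable Discharge: [the operation is carried on at a single site? yes] AND [not a Protected Activity (rule 12)? yes] → satisfied.
rule 4 — Controlled Process: [the operation releases no emissions to air? yes] AND [Assessable Discharge (rule 11)? yes] → satisfied.
rule 13 — Protected Undertaking: [Excluded Process (rule 7)? no] AND [Controlled Process (rule 4)? yes] → not satisfied.

Excluded Process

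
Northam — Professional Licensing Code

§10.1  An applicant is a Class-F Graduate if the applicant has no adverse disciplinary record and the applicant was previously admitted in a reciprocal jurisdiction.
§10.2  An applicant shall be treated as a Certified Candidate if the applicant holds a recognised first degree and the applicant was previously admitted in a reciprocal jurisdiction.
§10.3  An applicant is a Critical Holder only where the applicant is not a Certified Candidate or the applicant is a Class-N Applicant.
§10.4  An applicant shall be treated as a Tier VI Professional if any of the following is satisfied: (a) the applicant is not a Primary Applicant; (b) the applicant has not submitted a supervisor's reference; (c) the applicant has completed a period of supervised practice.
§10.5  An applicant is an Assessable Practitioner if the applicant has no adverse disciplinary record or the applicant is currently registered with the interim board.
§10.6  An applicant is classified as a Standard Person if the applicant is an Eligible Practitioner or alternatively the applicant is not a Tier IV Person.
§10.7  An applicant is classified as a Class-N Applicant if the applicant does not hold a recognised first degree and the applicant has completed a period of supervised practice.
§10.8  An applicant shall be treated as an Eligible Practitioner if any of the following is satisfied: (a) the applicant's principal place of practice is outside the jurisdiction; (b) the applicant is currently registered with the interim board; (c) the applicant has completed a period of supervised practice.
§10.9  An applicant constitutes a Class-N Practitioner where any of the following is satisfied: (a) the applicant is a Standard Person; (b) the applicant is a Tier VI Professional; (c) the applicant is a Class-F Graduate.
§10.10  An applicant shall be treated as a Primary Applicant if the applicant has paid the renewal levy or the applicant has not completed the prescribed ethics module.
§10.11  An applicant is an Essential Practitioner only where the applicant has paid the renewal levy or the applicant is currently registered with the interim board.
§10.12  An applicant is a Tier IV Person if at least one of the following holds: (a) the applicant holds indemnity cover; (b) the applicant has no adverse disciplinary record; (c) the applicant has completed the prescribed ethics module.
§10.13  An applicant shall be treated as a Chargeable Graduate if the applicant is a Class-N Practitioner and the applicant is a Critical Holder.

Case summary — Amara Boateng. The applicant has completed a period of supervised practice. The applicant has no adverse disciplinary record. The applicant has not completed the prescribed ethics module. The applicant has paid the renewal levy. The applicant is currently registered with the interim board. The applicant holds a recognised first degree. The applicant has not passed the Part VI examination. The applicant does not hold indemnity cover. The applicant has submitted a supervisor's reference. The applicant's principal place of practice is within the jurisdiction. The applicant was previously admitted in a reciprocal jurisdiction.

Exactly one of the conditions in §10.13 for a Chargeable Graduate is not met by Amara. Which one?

Critical Holder

Under §10.8: the applicant's principal place of practice is outside the jurisdiction? no; or the applicant is currently registered with the interim board? yes; or the applicant has completed a period of supervised practice? yes. So the applicant is an Eligible Practitioner.
Under §10.12: the applicant holds indemnity cover? no; or the applicant has no adverse disciplinary record? yes; or the applicant has completed the prescribed ethics module? no. So the applicant is a Tier IV Person.
Under §10.6: Eligible Practitioner (§10.8)? yes; or not a Tier IV Person (§10.12)? no. So the applicant is a Standard Person.
Under §10.10: the applicant has paid the renewal levy? yes; or the applicant has not completed the prescribed ethics module? yes. So the applicant is a Primary Applicant.
Under §10.4: not a Primary Applicant (§10.10)? no; or the applicant has not submitted a supervisor's reference? no; or the applicant has completed a period of supervised practice? yes. So the applicant is a Tier VI Professional.
Under §10.1: the applicant has no adverse disciplinary record? yes; and the applicant was previously admitted in a reciprocal jurisdiction? yes. So the applicant is a Class-F Graduate.
Under §10.9: Standard Person (§10.6)? yes; or Tier VI Professional (§10.4)? yes; or Class-F Graduate (§10.1)? yes. So the applicant is a Class-N Practitioner.
Under §10.2: the applicant holds a recognised first degree? yes; and the applicant was previously admitted in a reciprocal jurisdiction? yes. So the applicant is a Certified Candidate.
Under §10.7: the applicant does not hold a recognised first degree? no; and the applicant has completed a period of supervised practice? yes. So the applicant is not a Class-N Applicant.
Under §10.3: not a Certified Candidate (§10.2)? no; or Class-N Applicant (§10.7)? no. So the applicant is not a Critical Holder.
Under §10.13: Class-N Practitioner (§10.9)? yes; and Critical Holder (§10.3)? no. So the applicant is not a Chargeable Graduate.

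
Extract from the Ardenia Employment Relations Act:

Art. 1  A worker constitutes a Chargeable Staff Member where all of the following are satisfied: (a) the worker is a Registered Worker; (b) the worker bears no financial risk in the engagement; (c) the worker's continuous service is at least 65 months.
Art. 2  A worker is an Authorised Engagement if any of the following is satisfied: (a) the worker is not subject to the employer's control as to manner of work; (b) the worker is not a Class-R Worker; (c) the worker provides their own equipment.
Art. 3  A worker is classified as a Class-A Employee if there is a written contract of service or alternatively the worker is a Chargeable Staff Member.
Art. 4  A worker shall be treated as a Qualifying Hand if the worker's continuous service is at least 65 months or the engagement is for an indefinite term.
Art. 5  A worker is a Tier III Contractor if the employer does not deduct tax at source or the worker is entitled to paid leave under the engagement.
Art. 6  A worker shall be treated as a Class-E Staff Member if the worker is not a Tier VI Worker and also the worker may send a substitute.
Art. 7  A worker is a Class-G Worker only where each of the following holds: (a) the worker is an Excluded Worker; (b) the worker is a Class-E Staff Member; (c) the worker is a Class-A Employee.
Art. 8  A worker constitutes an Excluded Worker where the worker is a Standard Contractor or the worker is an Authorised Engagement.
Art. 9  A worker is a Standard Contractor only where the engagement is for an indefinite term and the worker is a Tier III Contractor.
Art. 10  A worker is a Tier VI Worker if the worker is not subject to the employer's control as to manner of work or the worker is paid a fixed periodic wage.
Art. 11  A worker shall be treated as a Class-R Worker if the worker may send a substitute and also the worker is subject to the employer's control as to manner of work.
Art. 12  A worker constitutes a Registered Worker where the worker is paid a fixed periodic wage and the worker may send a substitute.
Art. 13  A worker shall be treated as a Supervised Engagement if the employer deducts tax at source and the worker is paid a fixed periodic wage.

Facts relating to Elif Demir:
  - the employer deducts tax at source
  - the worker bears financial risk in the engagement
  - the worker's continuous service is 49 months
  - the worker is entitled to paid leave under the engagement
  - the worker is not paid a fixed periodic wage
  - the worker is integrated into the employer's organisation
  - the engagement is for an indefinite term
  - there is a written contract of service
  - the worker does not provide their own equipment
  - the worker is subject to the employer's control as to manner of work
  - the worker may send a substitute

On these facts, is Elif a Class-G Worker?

article 5 — Tier III Contractor: [the employer does not deduct tax at source? no] OR [the worker is entitled to paid leave under the engagement? yes] → satisfied.
article 9 — Standard Contractor: [the engagement is for an indefinite term? yes] AND [Tier III Contractor (article 5)? yes] → satisfied.
article 11 — Class-R Worker: [the worker may send a substitute? yes] AND [the worker is subject to the employer's control as to manner of work? yes] → satisfied.
article 2 — Authorised Engagement: [the worker is not subject to the employer's control as to manner of work? no] OR [not a Class-R Worker (article 11)? no] OR [the worker provides their own equipment? no] → not satisfied.
article 8 — Excluded Worker: [Standard Contractor (article 9)? yes] OR [Authorised Engagement (article 2)? no] → satisfied.
article 10 — Tier VI Worker: [the worker is not subject to the employer's control as to manner of work? no] OR [the worker is paid a fixed periodic wage? no] → not satisfied.
article 6 — Class-E Staff Member: [not a Tier VI Worker (article 10)? yes] AND [the worker may send a substitute? yes] → satisfied.
article 12 — Registered Worker: [the worker is paid a fixed periodic wage? no] AND [the worker may send a substitute? yes] → not satisfied.
article 1 — Chargeable Staff Member: [Registered Worker (article 12)? no] AND [the worker bears no financial risk in the engagement? no] AND [worker's continuous service: 49 months ≥ 65 months? no] → not satisfied.
article 3 — Class-A Employee: [there is a written contract of service? yes] OR [Chargeable Staff Member (article 1)? no] → satisfied.
article 7 — Class-G Worker: [Excluded Worker (article 8)? yes] AND [Class-E Staff Member (article 6)? yes] AND [Class-A Employee (article 3)? yes] → satisfied.

Yes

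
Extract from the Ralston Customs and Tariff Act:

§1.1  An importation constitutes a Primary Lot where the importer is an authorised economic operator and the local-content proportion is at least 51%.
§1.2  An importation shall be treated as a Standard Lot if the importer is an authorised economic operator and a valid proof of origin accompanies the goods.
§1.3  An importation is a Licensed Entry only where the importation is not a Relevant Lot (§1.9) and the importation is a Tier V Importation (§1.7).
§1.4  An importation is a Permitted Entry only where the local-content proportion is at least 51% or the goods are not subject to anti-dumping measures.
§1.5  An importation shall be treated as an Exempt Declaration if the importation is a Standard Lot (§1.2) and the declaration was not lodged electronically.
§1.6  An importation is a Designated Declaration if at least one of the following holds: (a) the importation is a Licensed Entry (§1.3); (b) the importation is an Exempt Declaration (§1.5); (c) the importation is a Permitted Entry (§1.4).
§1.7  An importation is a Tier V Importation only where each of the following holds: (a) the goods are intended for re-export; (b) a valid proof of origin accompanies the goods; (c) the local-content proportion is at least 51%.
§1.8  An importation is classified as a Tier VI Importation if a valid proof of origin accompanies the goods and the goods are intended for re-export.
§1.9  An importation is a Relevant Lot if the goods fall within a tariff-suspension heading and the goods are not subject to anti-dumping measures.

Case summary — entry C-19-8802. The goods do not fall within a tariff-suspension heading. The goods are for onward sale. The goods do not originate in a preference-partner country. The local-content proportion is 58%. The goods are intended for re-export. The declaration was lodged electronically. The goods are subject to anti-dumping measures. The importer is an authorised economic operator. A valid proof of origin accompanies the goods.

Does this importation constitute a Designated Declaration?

Yes

§1.9 — Relevant Lot: [the goods fall within a tariff-suspension heading? no] AND [the goods are not subject to anti-dumping measures? no] → not satisfied.
§1.7 — Tier V Importation: [the goods are intended for re-export? yes] AND [a valid proof of origin accompanies the goods? yes] AND [local-content proportion: 58% ≥ 51%? yes] → satisfied.
§1.3 — Licensed Entry: [not a Relevant Lot (§1.9)? yes] AND [Tier V Importation (§1.7)? yes] → satisfied.
§1.2 — Standard Lot: [the importer is an authorised economic operator? yes] AND [a valid proof of origin accompanies the goods? yes] → satisfied.
§1.5 — Exempt Declaration: [Standard Lot (§1.2)? yes] AND [the declaration was not lodged electronically? no] → not satisfied.
§1.4 — Permitted Entry: [local-content proportion: 58% ≥ 51%? yes] OR [the goods are not subject to anti-dumping measures? no] → satisfied.
§1.6 — Designated Declaration: [Licensed Entry (§1.3)? yes] OR [Exempt Declaration (§1.5)? no] OR [Permitted Entry (§1.4)? yes] → satisfied.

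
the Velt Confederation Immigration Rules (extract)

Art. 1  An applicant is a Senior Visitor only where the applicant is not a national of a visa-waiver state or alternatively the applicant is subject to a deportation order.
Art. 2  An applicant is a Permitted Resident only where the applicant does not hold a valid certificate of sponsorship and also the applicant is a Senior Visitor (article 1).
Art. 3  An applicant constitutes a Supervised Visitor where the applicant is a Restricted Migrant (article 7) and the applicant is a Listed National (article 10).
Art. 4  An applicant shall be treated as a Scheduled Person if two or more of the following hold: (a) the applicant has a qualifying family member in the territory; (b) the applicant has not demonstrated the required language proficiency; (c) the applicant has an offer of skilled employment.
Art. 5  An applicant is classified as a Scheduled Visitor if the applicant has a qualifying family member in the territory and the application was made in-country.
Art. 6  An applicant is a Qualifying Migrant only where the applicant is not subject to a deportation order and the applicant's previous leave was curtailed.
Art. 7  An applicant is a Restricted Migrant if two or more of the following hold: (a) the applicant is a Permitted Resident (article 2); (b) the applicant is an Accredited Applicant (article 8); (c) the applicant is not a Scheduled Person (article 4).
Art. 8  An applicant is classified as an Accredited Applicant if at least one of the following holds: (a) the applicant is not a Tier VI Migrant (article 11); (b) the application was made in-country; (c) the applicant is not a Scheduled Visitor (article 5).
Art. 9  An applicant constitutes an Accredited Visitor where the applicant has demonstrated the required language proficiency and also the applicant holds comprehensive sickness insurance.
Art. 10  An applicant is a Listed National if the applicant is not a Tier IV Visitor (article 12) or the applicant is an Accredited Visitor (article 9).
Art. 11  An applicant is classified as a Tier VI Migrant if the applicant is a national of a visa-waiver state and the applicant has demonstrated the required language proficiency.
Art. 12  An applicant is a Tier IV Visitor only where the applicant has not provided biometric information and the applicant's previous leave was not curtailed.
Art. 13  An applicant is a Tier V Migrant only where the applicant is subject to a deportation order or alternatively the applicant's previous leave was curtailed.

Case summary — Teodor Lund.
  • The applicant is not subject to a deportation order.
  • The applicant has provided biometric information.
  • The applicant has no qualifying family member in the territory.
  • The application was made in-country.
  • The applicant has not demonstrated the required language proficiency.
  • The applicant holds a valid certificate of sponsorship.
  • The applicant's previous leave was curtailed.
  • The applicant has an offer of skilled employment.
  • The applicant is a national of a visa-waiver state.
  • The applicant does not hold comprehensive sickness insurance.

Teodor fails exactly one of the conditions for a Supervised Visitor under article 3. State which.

Under article 1: the applicant is not a national of a visa-waiver state? no; or the applicant is subject to a deportation order? no. So the applicant is not a Senior Visitor.
Under article 2: the applicant does not hold a valid certificate of sponsorship? no; and Senior Visitor (article 1)? no. So the applicant is not a Permitted Resident.
Under article 11: the applicant is a national of a visa-waiver state? yes; and the applicant has demonstrated the required language proficiency? no. So the applicant is not a Tier VI Migrant.
Under article 5: the applicant has a qualifying family member in the territory? no; and the application was made in-country? yes. So the applicant is not a Scheduled Visitor.
Under article 8: not a Tier VI Migrant (article 11)? yes; or the application was made in-country? yes; or not a Scheduled Visitor (article 5)? yes. So the applicant is an Accredited Applicant.
Under article 4: the applicant has a qualifying family member in the territory? no; the applicant has not demonstrated the required language proficiency? yes; the applicant has an offer of skilled employment? yes — 2 of 3 hold (need ≥2) → satisfied.
Under article 7: Permitted Resident (article 2)? no; Accredited Applicant (article 8)? yes; not a Scheduled Person (article 4)? no — 1 of 3 hold (need ≥2) → not satisfied.
Under article 12: the applicant has not provided biometric information? no; and the applicant's previous leave was not curtailed? no. So the applicant is not a Tier IV Visitor.
Under article 9: the applicant has demonstrated the required language proficiency? no; and the applicant holds comprehensive sickness insurance? no. So the applicant is not an Accredited Visitor.
Under article 10: not a Tier IV Visitor (article 12)? yes; or Accredited Visitor (article 9)? no. So the applicant is a Listed National.
Under article 3: Restricted Migrant (article 7)? no; and Listed National (article 10)? yes. So the applicant is not a Supervised Visitor.

Restricted Migrant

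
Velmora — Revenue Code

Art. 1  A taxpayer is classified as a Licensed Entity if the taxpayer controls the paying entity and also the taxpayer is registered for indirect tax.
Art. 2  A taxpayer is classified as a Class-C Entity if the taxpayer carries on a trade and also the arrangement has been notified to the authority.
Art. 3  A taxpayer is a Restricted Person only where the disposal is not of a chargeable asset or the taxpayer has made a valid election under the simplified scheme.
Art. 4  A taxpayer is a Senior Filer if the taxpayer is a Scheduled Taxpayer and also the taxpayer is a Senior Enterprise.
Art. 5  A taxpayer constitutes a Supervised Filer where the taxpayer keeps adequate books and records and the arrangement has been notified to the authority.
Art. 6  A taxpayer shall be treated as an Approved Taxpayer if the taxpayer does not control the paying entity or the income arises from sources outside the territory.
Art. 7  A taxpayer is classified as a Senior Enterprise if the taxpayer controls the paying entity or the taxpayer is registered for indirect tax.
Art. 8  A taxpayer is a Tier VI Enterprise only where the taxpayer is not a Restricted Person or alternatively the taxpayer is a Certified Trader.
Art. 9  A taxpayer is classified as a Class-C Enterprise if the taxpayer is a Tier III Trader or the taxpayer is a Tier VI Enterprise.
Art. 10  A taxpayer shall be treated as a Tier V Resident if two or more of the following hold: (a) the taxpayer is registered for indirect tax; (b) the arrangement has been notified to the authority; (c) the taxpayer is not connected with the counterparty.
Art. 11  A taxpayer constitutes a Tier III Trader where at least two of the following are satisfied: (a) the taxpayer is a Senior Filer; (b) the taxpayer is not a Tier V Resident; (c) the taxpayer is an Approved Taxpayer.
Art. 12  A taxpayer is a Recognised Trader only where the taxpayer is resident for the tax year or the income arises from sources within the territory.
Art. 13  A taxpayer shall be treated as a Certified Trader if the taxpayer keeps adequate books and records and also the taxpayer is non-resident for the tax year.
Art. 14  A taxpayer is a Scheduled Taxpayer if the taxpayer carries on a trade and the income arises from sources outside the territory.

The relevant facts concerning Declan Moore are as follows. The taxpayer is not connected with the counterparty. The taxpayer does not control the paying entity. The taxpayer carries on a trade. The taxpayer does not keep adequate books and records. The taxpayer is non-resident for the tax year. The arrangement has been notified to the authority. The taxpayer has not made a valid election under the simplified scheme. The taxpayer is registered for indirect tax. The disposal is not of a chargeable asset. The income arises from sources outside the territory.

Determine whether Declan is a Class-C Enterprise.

Yes

Under article 14: the taxpayer carries on a trade? yes; and the income arises from sources outside the territory? yes. So the taxpayer is a Scheduled Taxpayer.
Under article 7: the taxpayer controls the paying entity? no; or the taxpayer is registered for indirect tax? yes. So the taxpayer is a Senior Enterprise.
Under article 4: Scheduled Taxpayer (article 14)? yes; and Senior Enterprise (article 7)? yes. So the taxpayer is a Senior Filer.
Under article 10: the taxpayer is registered for indirect tax? yes; the arrangement has been notified to the authority? yes; the taxpayer is not connected with the counterparty? yes — 3 of 3 hold (need ≥2) → satisfied.
Under article 6: the taxpayer does not control the paying entity? yes; or the income arises from sources outside the territory? yes. So the taxpayer is an Approved Taxpayer.
Under article 11: Senior Filer (article 4)? yes; not a Tier V Resident (article 10)? no; Approved Taxpayer (article 6)? yes — 2 of 3 hold (need ≥2) → satisfied.
Under article 3: the disposal is not of a chargeable asset? yes; or the taxpayer has made a valid election under the simplified scheme? no. So the taxpayer is a Restricted Person.
Under article 13: the taxpayer keeps adequate books and records? no; and the taxpayer is non-resident for the tax year? yes. So the taxpayer is not a Certified Trader.
Under article 8: not a Restricted Person (article 3)? no; or Certified Trader (article 13)? no. So the taxpayer is not a Tier VI Enterprise.
Under article 9: Tier III Trader (article 11)? yes; or Tier VI Enterprise (article 8)? no. So the taxpayer is a Class-C Enterprise.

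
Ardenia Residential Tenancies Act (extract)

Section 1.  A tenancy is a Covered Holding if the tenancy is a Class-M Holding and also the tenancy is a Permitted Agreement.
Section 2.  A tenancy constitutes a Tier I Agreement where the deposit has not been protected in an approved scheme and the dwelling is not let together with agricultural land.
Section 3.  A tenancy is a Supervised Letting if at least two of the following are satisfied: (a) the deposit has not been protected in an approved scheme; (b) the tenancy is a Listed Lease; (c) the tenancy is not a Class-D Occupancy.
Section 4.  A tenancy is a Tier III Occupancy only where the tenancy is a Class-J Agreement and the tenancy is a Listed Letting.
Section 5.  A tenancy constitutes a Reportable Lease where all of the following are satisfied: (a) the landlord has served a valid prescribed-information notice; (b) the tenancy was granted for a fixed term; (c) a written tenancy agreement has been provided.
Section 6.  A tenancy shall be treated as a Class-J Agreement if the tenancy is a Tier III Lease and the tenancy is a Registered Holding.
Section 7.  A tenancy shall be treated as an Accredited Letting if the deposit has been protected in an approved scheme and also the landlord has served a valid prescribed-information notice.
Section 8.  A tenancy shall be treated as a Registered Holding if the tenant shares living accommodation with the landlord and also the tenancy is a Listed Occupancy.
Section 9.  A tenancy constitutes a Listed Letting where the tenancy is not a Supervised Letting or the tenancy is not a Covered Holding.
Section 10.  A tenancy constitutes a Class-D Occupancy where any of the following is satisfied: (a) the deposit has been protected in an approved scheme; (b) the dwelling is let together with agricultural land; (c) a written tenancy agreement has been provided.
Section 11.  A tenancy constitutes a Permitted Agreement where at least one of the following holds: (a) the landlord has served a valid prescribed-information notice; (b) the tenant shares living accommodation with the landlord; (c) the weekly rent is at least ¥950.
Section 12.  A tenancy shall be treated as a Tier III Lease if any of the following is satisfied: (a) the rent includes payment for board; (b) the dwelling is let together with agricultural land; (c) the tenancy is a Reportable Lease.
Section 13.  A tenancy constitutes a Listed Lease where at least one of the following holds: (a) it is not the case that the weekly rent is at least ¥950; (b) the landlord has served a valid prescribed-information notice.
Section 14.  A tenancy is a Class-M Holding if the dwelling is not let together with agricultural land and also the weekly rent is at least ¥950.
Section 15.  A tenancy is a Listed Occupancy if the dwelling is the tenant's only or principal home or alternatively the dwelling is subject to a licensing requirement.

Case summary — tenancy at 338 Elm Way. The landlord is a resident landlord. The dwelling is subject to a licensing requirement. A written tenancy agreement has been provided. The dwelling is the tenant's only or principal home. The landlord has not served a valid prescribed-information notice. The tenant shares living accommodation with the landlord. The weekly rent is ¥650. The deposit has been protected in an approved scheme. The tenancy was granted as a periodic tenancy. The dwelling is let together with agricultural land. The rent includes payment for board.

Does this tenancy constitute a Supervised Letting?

Under section 13: weekly rent: ¥650 ≥ ¥950? no, so negated condition yes; or the landlord has served a valid prescribed-information notice? no. So the tenancy is a Listed Lease.
Under section 10: the deposit has been protected in an approved scheme? yes; or the dwelling is let together with agricultural land? yes; or a written tenancy agreement has been provided? yes. So the tenancy is a Class-D Occupancy.
Under section 3: the deposit has not been protected in an approved scheme? no; Listed Lease (section 13)? yes; not a Class-D Occupancy (section 10)? no — 1 of 3 hold (need ≥2) → not satisfied.

No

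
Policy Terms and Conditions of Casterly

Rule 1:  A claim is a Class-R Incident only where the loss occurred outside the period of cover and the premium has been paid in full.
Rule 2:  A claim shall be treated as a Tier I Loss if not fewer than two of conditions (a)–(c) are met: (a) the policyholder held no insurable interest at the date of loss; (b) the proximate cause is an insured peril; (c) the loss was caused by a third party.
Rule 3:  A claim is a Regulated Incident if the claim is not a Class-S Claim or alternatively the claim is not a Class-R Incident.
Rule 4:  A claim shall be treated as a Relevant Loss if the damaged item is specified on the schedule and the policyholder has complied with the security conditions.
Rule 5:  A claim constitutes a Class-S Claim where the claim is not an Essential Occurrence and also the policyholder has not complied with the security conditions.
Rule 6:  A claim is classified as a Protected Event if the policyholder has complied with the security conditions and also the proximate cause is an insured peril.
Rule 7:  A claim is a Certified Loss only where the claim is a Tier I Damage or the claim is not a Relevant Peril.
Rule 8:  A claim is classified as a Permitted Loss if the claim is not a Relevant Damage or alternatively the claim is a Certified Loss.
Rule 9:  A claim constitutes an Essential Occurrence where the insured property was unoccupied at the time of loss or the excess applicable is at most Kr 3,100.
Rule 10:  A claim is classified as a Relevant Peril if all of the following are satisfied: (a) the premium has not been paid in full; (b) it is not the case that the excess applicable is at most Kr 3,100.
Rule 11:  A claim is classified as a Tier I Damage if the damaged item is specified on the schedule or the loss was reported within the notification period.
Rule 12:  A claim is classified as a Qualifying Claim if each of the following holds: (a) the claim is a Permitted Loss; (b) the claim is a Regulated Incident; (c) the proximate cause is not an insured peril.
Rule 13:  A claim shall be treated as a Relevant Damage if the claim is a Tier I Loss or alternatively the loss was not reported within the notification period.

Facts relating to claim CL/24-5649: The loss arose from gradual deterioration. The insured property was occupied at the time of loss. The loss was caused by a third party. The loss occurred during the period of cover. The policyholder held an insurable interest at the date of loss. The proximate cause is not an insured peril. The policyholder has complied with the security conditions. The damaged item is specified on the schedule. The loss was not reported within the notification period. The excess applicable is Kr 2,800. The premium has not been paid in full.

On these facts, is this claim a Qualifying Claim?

rule 2 — Tier I Loss: the policyholder held no insurable interest at the date of loss? no; the proximate cause is an insured peril? no; the loss was caused by a third party? yes — 1 of 3 hold (need ≥2) → not satisfied.
rule 13 — Relevant Damage: [Tier I Loss (rule 2)? no] OR [the loss was not reported within the notification period? yes] → satisfied.
rule 11 — Tier I Damage: [the damaged item is specified on the schedule? yes] OR [the loss was reported within the notification period? no] → satisfied.
rule 10 — Relevant Peril: [the premium has not been paid in full? yes] AND [excess applicable: Kr 2,800 ≤ Kr 3,100? yes, so negated condition no] → not satisfied.
rule 7 — Certified Loss: [Tier I Damage (rule 11)? yes] OR [not a Relevant Peril (rule 10)? yes] → satisfied.
rule 8 — Permitted Loss: [not a Relevant Damage (rule 13)? no] OR [Certified Loss (rule 7)? yes] → satisfied.
rule 9 — Essential Occurrence: [the insured property was unoccupied at the time of loss? no] OR [excess applicable: Kr 2,800 ≤ Kr 3,100? yes] → satisfied.
rule 5 — Class-S Claim: [not an Essential Occurrence (rule 9)? no] AND [the policyholder has not complied with the security conditions? no] → not satisfied.
rule 1 — Class-R Incident: [the loss occurred outside the period of cover? no] AND [the premium has been paid in full? no] → not satisfied.
rule 3 — Regulated Incident: [not a Class-S Claim (rule 5)? yes] OR [not a Class-R Incident (rule 1)? yes] → satisfied.
rule 12 — Qualifying Claim: [Permitted Loss (rule 8)? yes] AND [Regulated Incident (rule 3)? yes] AND [the proximate cause is not an insured peril? yes] → satisfied.

Yes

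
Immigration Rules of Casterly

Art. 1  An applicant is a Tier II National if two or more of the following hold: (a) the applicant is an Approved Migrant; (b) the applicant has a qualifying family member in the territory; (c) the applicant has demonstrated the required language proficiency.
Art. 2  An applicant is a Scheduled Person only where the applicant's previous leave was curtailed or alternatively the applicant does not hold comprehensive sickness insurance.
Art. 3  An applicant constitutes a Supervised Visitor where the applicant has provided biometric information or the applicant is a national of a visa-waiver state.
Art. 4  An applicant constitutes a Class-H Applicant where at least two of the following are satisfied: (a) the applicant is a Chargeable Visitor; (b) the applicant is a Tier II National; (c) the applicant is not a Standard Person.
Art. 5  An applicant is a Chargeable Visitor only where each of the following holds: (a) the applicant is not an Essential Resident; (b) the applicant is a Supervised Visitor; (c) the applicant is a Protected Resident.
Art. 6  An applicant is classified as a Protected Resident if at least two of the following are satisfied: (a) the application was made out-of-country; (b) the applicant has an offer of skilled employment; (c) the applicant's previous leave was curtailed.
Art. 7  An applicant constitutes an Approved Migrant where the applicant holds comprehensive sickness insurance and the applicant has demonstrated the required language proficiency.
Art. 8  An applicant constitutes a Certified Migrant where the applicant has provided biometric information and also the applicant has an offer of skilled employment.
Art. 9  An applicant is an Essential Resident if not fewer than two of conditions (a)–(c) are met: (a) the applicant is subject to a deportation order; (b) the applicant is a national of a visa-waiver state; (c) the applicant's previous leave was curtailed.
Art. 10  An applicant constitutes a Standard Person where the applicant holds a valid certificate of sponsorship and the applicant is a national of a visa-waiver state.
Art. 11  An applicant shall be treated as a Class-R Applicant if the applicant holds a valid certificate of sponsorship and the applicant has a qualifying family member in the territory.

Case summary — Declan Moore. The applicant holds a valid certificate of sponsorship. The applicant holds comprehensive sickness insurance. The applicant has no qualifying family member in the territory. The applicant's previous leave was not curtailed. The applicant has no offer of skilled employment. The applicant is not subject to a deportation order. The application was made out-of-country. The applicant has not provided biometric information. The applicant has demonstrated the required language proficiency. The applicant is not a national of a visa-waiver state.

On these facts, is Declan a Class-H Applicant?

Yes

article 9 — Essential Resident: the applicant is subject to a deportation order? no; the applicant is a national of a visa-waiver state? no; the applicant's previous leave was curtailed? no — 0 of 3 hold (need ≥2) → not satisfied.
article 3 — Supervised Visitor: [the applicant has provided biometric information? no] OR [the applicant is a national of a visa-waiver state? no] → not satisfied.
article 6 — Protected Resident: the application was made out-of-country? yes; the applicant has an offer of skilled employment? no; the applicant's previous leave was curtailed? no — 1 of 3 hold (need ≥2) → not satisfied.
article 5 — Chargeable Visitor: [not an Essential Resident (article 9)? yes] AND [Supervised Visitor (article 3)? no] AND [Protected Resident (article 6)? no] → not satisfied.
article 7 — Approved Migrant: [the applicant holds comprehensive sickness insurance? yes] AND [the applicant has demonstrated the required language proficiency? yes] → satisfied.
article 1 — Tier II National: Approved Migrant (article 7)? yes; the applicant has a qualifying family member in the territory? no; the applicant has demonstrated the required language proficiency? yes — 2 of 3 hold (need ≥2) → satisfied.
article 10 — Standard Person: [the applicant holds a valid certificate of sponsorship? yes] AND [the applicant is a national of a visa-waiver state? no] → not satisfied.
article 4 — Class-H Applicant: Chargeable Visitor (article 5)? no; Tier II National (article 1)? yes; not a Standard Person (article 10)? yes — 2 of 3 hold (need ≥2) → satisfied.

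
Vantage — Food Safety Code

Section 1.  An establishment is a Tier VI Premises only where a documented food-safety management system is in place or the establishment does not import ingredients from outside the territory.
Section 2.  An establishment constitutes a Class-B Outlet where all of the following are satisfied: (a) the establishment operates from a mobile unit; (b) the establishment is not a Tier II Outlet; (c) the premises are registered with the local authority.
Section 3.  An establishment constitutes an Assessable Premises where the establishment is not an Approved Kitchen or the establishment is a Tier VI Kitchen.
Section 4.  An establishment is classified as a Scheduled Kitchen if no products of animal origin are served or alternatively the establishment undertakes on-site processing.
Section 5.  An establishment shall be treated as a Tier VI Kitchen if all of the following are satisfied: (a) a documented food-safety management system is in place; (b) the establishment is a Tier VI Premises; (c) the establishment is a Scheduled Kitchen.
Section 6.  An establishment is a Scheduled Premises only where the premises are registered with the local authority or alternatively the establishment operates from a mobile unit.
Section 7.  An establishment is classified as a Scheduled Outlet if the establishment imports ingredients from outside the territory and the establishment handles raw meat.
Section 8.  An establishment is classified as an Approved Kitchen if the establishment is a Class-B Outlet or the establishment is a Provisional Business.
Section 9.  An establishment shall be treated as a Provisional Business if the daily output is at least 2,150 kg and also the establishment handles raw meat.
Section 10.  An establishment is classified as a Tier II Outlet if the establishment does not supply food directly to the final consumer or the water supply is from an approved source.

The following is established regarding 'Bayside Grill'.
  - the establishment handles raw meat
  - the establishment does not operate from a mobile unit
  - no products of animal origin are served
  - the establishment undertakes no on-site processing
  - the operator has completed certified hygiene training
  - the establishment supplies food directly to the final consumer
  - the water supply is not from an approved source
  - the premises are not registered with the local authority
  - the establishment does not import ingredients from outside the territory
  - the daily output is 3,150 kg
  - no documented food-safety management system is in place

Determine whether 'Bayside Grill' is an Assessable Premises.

No

section 10 — Tier II Outlet: [the establishment does not supply food directly to the final consumer? no] OR [the water supply is from an approved source? no] → not satisfied.
section 2 — Class-B Outlet: [the establishment operates from a mobile unit? no] AND [not a Tier II Outlet (section 10)? yes] AND [the premises are registered with the local authority? no] → not satisfied.
section 9 — Provisional Business: [daily output: 3,150 kg ≥ 2,150 kg? yes] AND [the establishment handles raw meat? yes] → satisfied.
section 8 — Approved Kitchen: [Class-B Outlet (section 2)? no] OR [Provisional Business (section 9)? yes] → satisfied.
section 1 — Tier VI Premises: [a documented food-safety management system is in place? no] OR [the establishment does not import ingredients from outside the territory? yes] → satisfied.
section 4 — Scheduled Kitchen: [no products of animal origin are served? yes] OR [the establishment undertakes on-site processing? no] → satisfied.
section 5 — Tier VI Kitchen: [a documented food-safety management system is in place? no] AND [Tier VI Premises (section 1)? yes] AND [Scheduled Kitchen (section 4)? yes] → not satisfied.
section 3 — Assessable Premises: [not an Approved Kitchen (section 8)? no] OR [Tier VI Kitchen (section 5)? no] → not satisfied.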